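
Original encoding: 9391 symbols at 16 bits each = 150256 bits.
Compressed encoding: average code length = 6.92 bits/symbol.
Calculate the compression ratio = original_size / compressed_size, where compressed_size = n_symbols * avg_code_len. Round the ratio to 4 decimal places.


original_size = n_symbols * orig_bits = 9391 * 16 = 150256 bits
compressed_size = n_symbols * avg_code_len = 9391 * 6.92 = 64985.72 bits
ratio = original_size / compressed_size = 150256 / 64985.72 = 2.3121

Compression ratio = 2.3121


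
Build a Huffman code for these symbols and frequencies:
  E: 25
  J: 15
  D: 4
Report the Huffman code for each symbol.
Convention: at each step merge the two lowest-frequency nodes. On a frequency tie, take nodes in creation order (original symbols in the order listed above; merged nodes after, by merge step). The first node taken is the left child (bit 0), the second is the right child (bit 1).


Huffman tree construction:
Step 1: Merge D(4) + J(15) = 19
Step 2: Merge (D+J)(19) + E(25) = 44
Read each symbol's code off the tree from the root (left child = 0, right child = 1).

Codes:
  E: 1 (length 1)
  J: 01 (length 2)
  D: 00 (length 2)
Average code length: 63/44 = 1.4318 bits/symbol


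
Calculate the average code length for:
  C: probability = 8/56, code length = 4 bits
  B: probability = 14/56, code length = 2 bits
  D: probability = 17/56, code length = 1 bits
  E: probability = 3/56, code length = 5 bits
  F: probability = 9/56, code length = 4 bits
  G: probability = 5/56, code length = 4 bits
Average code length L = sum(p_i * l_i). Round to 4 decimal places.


Weighted contributions p_i * l_i:
  C: (8/56) * 4 = 32/56
  B: (14/56) * 2 = 28/56
  D: (17/56) * 1 = 17/56
  E: (3/56) * 5 = 15/56
  F: (9/56) * 4 = 36/56
  G: (5/56) * 4 = 20/56
Sum = (32 + 28 + 17 + 15 + 36 + 20)/56 = 148/56

L = 148/56 = 2.6429 bits/symbol


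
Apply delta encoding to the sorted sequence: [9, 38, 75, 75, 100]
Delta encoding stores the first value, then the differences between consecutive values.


First value: 9
Deltas:
  38 - 9 = 29
  75 - 38 = 37
  75 - 75 = 0
  100 - 75 = 25


Delta encoded: [9, 29, 37, 0, 25]


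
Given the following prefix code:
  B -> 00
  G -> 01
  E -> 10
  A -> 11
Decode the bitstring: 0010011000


Decoding step by step:
Bits 00 -> B
Bits 10 -> E
Bits 01 -> G
Bits 10 -> E
Bits 00 -> B


Decoded message: BEGEB


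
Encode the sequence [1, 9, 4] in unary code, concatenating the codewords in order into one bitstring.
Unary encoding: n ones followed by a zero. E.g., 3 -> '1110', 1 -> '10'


Encode each number as n ones followed by a terminating 0:
  1 -> 10 (2 bits)
  9 -> 1111111110 (10 bits)
  4 -> 11110 (5 bits)
Total length = 2 + 10 + 5 = 17 bits.

Unary([1, 9, 4]) = 10111111111011110 (17 bits)


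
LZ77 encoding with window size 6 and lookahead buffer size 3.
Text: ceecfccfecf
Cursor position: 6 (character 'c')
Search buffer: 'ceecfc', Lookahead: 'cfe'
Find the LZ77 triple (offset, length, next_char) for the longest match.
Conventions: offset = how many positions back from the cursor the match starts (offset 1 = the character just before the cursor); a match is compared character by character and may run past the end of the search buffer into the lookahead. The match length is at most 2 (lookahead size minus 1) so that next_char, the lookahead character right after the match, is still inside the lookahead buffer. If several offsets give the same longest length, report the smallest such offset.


Try each offset into the search buffer:
  offset=1 (pos 5, char 'c'): match length 1
  offset=2 (pos 4, char 'f'): match length 0
  offset=3 (pos 3, char 'c'): match length 2
  offset=4 (pos 2, char 'e'): match length 0
  offset=5 (pos 1, char 'e'): match length 0
  offset=6 (pos 0, char 'c'): match length 1
Longest match has length 2 at offset 3.
next_char = character at position 6 + 2 = 8 -> 'e'

Best match: offset=3, length=2 (matching 'cf' starting at position 3)
LZ77 triple: (3, 2, 'e')


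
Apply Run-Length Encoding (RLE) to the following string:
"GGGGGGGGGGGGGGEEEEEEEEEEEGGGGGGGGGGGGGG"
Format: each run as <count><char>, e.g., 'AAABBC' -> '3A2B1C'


Scanning runs left to right:
  i=0: run of 'G' x 14 -> '14G'
  i=14: run of 'E' x 11 -> '11E'
  i=25: run of 'G' x 14 -> '14G'

RLE = 14G11E14G


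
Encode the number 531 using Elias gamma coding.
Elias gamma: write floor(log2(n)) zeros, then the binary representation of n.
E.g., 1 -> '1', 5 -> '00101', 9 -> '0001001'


num_bits = floor(log2(531)) + 1 = 10
leading_zeros = num_bits - 1 = 9
binary(531) = 1000010011

Elias gamma(531) = '000000000' + '1000010011' = 0000000001000010011 (19 bits)


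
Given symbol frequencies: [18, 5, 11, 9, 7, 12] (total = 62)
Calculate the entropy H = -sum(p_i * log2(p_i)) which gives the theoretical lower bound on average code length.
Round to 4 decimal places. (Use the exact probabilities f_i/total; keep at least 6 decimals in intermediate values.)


Per-symbol terms -p_i * log2(p_i) with p_i = f_i/62:
  p = 18/62 = 0.290323: log2(p) = -1.784271, -p*log2(p) = 0.518014
  p = 5/62 = 0.080645: log2(p) = -3.632268, -p*log2(p) = 0.292925
  p = 11/62 = 0.177419: log2(p) = -2.494765, -p*log2(p) = 0.442620
  p = 9/62 = 0.145161: log2(p) = -2.784271, -p*log2(p) = 0.404168
  p = 7/62 = 0.112903: log2(p) = -3.146841, -p*log2(p) = 0.355289
  p = 12/62 = 0.193548: log2(p) = -2.369234, -p*log2(p) = 0.458561
H = 0.518014 + 0.292925 + 0.442620 + 0.404168 + 0.355289 + 0.458561 = 2.471577

H = 2.4716 bits/symbol


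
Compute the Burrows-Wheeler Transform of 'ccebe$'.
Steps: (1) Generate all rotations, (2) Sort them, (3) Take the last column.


Rotations (sorted):
  0: $ccebe -> last char: e
  1: be$cce -> last char: e
  2: ccebe$ -> last char: $
  3: cebe$c -> last char: c
  4: e$cceb -> last char: b
  5: ebe$cc -> last char: c


BWT = ee$cbc


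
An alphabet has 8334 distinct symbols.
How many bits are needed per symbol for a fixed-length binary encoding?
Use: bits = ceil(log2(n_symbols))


log2(8334) = 13.0248
Bracket: 2^13 = 8192 < 8334 <= 2^14 = 16384
So ceil(log2(8334)) = 14

bits = ceil(log2(8334)) = ceil(13.0248) = 14 bits


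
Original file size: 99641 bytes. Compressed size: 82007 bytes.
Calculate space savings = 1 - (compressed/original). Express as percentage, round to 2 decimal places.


ratio = compressed/original = 82007/99641 = 0.823025
savings = 1 - ratio = 1 - 0.823025 = 0.176975
as a percentage: 0.176975 * 100 = 17.7%

Space savings = 1 - 82007/99641 = 17.7%


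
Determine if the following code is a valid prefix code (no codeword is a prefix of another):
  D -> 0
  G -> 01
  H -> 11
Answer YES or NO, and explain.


Checking each pair (does one codeword prefix another?):
  D='0' vs G='01': prefix -- VIOLATION

NO -- this is NOT a valid prefix code. D (0) is a prefix of G (01).


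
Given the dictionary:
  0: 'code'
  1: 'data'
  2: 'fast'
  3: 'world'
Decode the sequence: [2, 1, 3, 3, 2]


Look up each index in the dictionary:
  2 -> 'fast'
  1 -> 'data'
  3 -> 'world'
  3 -> 'world'
  2 -> 'fast'

Decoded: "fast data world world fast"


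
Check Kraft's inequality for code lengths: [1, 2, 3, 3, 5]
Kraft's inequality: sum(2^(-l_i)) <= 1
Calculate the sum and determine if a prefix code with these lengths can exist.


Sum = 2^(-1) + 2^(-2) + 2^(-3) + 2^(-3) + 2^(-5)
    = 0.5 + 0.25 + 0.125 + 0.125 + 0.03125
    = 33/32 = 1.03125
Since 1.03125 > 1, Kraft's inequality is NOT satisfied.
A prefix code with these lengths CANNOT exist.

Kraft sum = 1.03125. Not satisfied.


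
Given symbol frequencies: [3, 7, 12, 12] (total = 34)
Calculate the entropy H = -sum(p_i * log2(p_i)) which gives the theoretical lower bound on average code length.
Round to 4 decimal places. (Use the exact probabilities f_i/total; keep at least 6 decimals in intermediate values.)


Per-symbol terms -p_i * log2(p_i) with p_i = f_i/34:
  p = 3/34 = 0.088235: log2(p) = -3.502500, -p*log2(p) = 0.309044
  p = 7/34 = 0.205882: log2(p) = -2.280108, -p*log2(p) = 0.469434
  p = 12/34 = 0.352941: log2(p) = -1.502500, -p*log2(p) = 0.530294
  p = 12/34 = 0.352941: log2(p) = -1.502500, -p*log2(p) = 0.530294
H = 0.309044 + 0.469434 + 0.530294 + 0.530294 = 1.839066

H = 1.8391 bits/symbol


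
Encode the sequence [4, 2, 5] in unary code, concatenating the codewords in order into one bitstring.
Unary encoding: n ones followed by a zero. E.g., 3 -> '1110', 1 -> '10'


Encode each number as n ones followed by a terminating 0:
  4 -> 11110 (5 bits)
  2 -> 110 (3 bits)
  5 -> 111110 (6 bits)
Total length = 5 + 3 + 6 = 14 bits.

Unary([4, 2, 5]) = 11110110111110 (14 bits)


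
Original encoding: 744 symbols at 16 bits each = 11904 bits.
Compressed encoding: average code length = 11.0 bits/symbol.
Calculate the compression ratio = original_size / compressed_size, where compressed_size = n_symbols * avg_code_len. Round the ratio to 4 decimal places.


original_size = n_symbols * orig_bits = 744 * 16 = 11904 bits
compressed_size = n_symbols * avg_code_len = 744 * 11.0 = 8184.0 bits
ratio = original_size / compressed_size = 11904 / 8184.0 = 1.4545

Compression ratio = 1.4545


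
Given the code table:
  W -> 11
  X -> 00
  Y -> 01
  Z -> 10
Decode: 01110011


Decoding:
01 -> Y
11 -> W
00 -> X
11 -> W


Result: YWXW


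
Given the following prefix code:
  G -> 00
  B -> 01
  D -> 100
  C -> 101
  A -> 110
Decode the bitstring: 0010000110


Decoding step by step:
Bits 00 -> G
Bits 100 -> D
Bits 00 -> G
Bits 110 -> A


Decoded message: GDGA


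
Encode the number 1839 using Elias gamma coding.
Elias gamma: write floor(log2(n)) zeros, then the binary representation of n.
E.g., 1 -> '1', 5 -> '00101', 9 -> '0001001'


num_bits = floor(log2(1839)) + 1 = 11
leading_zeros = num_bits - 1 = 10
binary(1839) = 11100101111

Elias gamma(1839) = '0000000000' + '11100101111' = 000000000011100101111 (21 bits)


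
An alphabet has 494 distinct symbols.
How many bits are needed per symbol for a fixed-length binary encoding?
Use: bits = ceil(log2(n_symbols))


log2(494) = 8.9484
Bracket: 2^8 = 256 < 494 <= 2^9 = 512
So ceil(log2(494)) = 9

bits = ceil(log2(494)) = ceil(8.9484) = 9 bits


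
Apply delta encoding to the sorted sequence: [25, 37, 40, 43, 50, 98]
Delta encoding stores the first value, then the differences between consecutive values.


First value: 25
Deltas:
  37 - 25 = 12
  40 - 37 = 3
  43 - 40 = 3
  50 - 43 = 7
  98 - 50 = 48


Delta encoded: [25, 12, 3, 3, 7, 48]


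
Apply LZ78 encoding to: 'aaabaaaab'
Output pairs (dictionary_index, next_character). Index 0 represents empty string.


LZ78 encoding steps:
Dictionary: {0: ''}
Step 1: w='' (idx 0), next='a' -> output (0, 'a'), add 'a' as idx 1
Step 2: w='a' (idx 1), next='a' -> output (1, 'a'), add 'aa' as idx 2
Step 3: w='' (idx 0), next='b' -> output (0, 'b'), add 'b' as idx 3
Step 4: w='aa' (idx 2), next='a' -> output (2, 'a'), add 'aaa' as idx 4
Step 5: w='a' (idx 1), next='b' -> output (1, 'b'), add 'ab' as idx 5


Encoded: [(0, 'a'), (1, 'a'), (0, 'b'), (2, 'a'), (1, 'b')]


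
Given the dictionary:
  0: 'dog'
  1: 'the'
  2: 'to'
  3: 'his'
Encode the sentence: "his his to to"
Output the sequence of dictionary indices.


Look up each word in the dictionary:
  'his' -> 3
  'his' -> 3
  'to' -> 2
  'to' -> 2

Encoded: [3, 3, 2, 2]


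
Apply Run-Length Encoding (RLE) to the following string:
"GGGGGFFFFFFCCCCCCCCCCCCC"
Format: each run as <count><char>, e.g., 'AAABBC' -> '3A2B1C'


Scanning runs left to right:
  i=0: run of 'G' x 5 -> '5G'
  i=5: run of 'F' x 6 -> '6F'
  i=11: run of 'C' x 13 -> '13C'

RLE = 5G6F13C


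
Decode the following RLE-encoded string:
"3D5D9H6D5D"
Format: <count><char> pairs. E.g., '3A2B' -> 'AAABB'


Expanding each <count><char> pair:
  3D -> 'DDD'
  5D -> 'DDDDD'
  9H -> 'HHHHHHHHH'
  6D -> 'DDDDDD'
  5D -> 'DDDDD'

Decoded = DDDDDDDDHHHHHHHHHDDDDDDDDDDD


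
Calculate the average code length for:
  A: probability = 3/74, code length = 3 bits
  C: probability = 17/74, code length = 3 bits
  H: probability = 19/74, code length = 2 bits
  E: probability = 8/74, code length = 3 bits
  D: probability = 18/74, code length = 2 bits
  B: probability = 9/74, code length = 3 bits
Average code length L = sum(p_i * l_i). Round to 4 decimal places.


Weighted contributions p_i * l_i:
  A: (3/74) * 3 = 9/74
  C: (17/74) * 3 = 51/74
  H: (19/74) * 2 = 38/74
  E: (8/74) * 3 = 24/74
  D: (18/74) * 2 = 36/74
  B: (9/74) * 3 = 27/74
Sum = (9 + 51 + 38 + 24 + 36 + 27)/74 = 185/74

L = 185/74 = 2.5000 bits/symbol


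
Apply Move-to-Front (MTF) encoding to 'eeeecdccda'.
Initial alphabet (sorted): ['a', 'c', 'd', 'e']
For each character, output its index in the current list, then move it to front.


MTF encoding:
'e': index 3 in ['a', 'c', 'd', 'e'] -> ['e', 'a', 'c', 'd']
'e': index 0 in ['e', 'a', 'c', 'd'] -> ['e', 'a', 'c', 'd']
'e': index 0 in ['e', 'a', 'c', 'd'] -> ['e', 'a', 'c', 'd']
'e': index 0 in ['e', 'a', 'c', 'd'] -> ['e', 'a', 'c', 'd']
'c': index 2 in ['e', 'a', 'c', 'd'] -> ['c', 'e', 'a', 'd']
'd': index 3 in ['c', 'e', 'a', 'd'] -> ['d', 'c', 'e', 'a']
'c': index 1 in ['d', 'c', 'e', 'a'] -> ['c', 'd', 'e', 'a']
'c': index 0 in ['c', 'd', 'e', 'a'] -> ['c', 'd', 'e', 'a']
'd': index 1 in ['c', 'd', 'e', 'a'] -> ['d', 'c', 'e', 'a']
'a': index 3 in ['d', 'c', 'e', 'a'] -> ['a', 'd', 'c', 'e']


Output: [3, 0, 0, 0, 2, 3, 1, 0, 1, 3]


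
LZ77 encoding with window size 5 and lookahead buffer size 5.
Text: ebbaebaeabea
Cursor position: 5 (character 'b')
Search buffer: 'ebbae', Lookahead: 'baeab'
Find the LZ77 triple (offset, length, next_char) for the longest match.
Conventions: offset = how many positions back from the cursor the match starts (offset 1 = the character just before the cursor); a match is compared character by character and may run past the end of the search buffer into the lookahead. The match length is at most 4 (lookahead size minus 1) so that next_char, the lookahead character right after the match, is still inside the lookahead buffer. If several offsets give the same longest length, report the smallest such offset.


Try each offset into the search buffer:
  offset=1 (pos 4, char 'e'): match length 0
  offset=2 (pos 3, char 'a'): match length 0
  offset=3 (pos 2, char 'b'): match length 3
  offset=4 (pos 1, char 'b'): match length 1
  offset=5 (pos 0, char 'e'): match length 0
Longest match has length 3 at offset 3.
next_char = character at position 5 + 3 = 8 -> 'a'

Best match: offset=3, length=3 (matching 'bae' starting at position 2)
LZ77 triple: (3, 3, 'a')


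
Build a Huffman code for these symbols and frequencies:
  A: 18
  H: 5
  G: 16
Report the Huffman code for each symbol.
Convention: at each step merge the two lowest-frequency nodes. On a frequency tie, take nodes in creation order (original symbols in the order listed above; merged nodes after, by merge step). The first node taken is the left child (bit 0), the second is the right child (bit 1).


Huffman tree construction:
Step 1: Merge H(5) + G(16) = 21
Step 2: Merge A(18) + (H+G)(21) = 39
Read each symbol's code off the tree from the root (left child = 0, right child = 1).

Codes:
  A: 0 (length 1)
  H: 10 (length 2)
  G: 11 (length 2)
Average code length: 60/39 = 1.5385 bits/symbol


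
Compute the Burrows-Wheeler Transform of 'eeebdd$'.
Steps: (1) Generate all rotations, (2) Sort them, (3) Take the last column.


Rotations (sorted):
  0: $eeebdd -> last char: d
  1: bdd$eee -> last char: e
  2: d$eeebd -> last char: d
  3: dd$eeeb -> last char: b
  4: ebdd$ee -> last char: e
  5: eebdd$e -> last char: e
  6: eeebdd$ -> last char: $


BWT = dedbee$


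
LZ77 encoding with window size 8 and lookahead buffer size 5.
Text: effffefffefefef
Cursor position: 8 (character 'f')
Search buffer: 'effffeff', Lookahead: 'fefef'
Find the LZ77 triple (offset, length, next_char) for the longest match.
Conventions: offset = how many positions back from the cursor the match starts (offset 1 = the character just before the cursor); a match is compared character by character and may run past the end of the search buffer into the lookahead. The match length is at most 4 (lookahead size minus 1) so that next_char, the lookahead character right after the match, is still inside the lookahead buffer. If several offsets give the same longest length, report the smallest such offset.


Try each offset into the search buffer:
  offset=1 (pos 7, char 'f'): match length 1
  offset=2 (pos 6, char 'f'): match length 1
  offset=3 (pos 5, char 'e'): match length 0
  offset=4 (pos 4, char 'f'): match length 3
  offset=5 (pos 3, char 'f'): match length 1
  offset=6 (pos 2, char 'f'): match length 1
  offset=7 (pos 1, char 'f'): match length 1
  offset=8 (pos 0, char 'e'): match length 0
Longest match has length 3 at offset 4.
next_char = character at position 8 + 3 = 11 -> 'e'

Best match: offset=4, length=3 (matching 'fef' starting at position 4)
LZ77 triple: (4, 3, 'e')


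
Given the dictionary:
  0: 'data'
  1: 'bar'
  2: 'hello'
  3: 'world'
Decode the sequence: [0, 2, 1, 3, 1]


Look up each index in the dictionary:
  0 -> 'data'
  2 -> 'hello'
  1 -> 'bar'
  3 -> 'world'
  1 -> 'bar'

Decoded: "data hello bar world bar"


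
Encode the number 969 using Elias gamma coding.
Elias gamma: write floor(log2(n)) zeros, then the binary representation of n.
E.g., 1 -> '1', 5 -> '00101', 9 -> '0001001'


num_bits = floor(log2(969)) + 1 = 10
leading_zeros = num_bits - 1 = 9
binary(969) = 1111001001

Elias gamma(969) = '000000000' + '1111001001' = 0000000001111001001 (19 bits)


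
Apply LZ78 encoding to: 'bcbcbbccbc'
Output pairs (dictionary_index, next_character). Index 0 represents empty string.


LZ78 encoding steps:
Dictionary: {0: ''}
Step 1: w='' (idx 0), next='b' -> output (0, 'b'), add 'b' as idx 1
Step 2: w='' (idx 0), next='c' -> output (0, 'c'), add 'c' as idx 2
Step 3: w='b' (idx 1), next='c' -> output (1, 'c'), add 'bc' as idx 3
Step 4: w='b' (idx 1), next='b' -> output (1, 'b'), add 'bb' as idx 4
Step 5: w='c' (idx 2), next='c' -> output (2, 'c'), add 'cc' as idx 5
Step 6: w='bc' (idx 3), end of input -> output (3, '')


Encoded: [(0, 'b'), (0, 'c'), (1, 'c'), (1, 'b'), (2, 'c'), (3, '')]


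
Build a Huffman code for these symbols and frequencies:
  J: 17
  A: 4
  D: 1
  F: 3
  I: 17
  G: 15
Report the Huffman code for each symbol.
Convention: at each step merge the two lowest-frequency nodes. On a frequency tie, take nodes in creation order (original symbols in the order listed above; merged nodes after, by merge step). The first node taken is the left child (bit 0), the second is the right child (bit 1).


Huffman tree construction:
Step 1: Merge D(1) + F(3) = 4
Step 2: Merge A(4) + (D+F)(4) = 8
Step 3: Merge (A+(D+F))(8) + G(15) = 23
Step 4: Merge J(17) + I(17) = 34
Step 5: Merge ((A+(D+F))+G)(23) + (J+I)(34) = 57
Read each symbol's code off the tree from the root (left child = 0, right child = 1).

Codes:
  J: 10 (length 2)
  A: 000 (length 3)
  D: 0010 (length 4)
  F: 0011 (length 4)
  I: 11 (length 2)
  G: 01 (length 2)
Average code length: 126/57 = 2.2105 bits/symbol


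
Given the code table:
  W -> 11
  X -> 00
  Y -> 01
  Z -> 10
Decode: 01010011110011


Decoding:
01 -> Y
01 -> Y
00 -> X
11 -> W
11 -> W
00 -> X
11 -> W


Result: YYXWWXW


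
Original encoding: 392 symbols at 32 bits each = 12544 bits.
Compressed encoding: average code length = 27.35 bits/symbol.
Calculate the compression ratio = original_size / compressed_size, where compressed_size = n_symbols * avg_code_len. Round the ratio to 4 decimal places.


original_size = n_symbols * orig_bits = 392 * 32 = 12544 bits
compressed_size = n_symbols * avg_code_len = 392 * 27.35 = 10721.2 bits
ratio = original_size / compressed_size = 12544 / 10721.2 = 1.17

Compression ratio = 1.17


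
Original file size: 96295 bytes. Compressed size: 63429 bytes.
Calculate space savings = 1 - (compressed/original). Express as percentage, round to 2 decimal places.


ratio = compressed/original = 63429/96295 = 0.658695
savings = 1 - ratio = 1 - 0.658695 = 0.341305
as a percentage: 0.341305 * 100 = 34.13%

Space savings = 1 - 63429/96295 = 34.13%


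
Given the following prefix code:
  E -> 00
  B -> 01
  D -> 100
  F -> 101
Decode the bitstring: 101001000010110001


Decoding step by step:
Bits 101 -> F
Bits 00 -> E
Bits 100 -> D
Bits 00 -> E
Bits 101 -> F
Bits 100 -> D
Bits 01 -> B


Decoded message: FEDEFDB


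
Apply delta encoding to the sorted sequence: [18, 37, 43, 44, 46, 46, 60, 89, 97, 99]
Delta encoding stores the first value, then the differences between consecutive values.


First value: 18
Deltas:
  37 - 18 = 19
  43 - 37 = 6
  44 - 43 = 1
  46 - 44 = 2
  46 - 46 = 0
  60 - 46 = 14
  89 - 60 = 29
  97 - 89 = 8
  99 - 97 = 2


Delta encoded: [18, 19, 6, 1, 2, 0, 14, 29, 8, 2]


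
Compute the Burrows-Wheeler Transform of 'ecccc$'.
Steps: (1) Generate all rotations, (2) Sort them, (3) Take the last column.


Rotations (sorted):
  0: $ecccc -> last char: c
  1: c$eccc -> last char: c
  2: cc$ecc -> last char: c
  3: ccc$ec -> last char: c
  4: cccc$e -> last char: e
  5: ecccc$ -> last char: $


BWT = cccce$


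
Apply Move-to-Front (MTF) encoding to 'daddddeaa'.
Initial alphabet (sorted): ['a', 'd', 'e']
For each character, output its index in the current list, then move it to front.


MTF encoding:
'd': index 1 in ['a', 'd', 'e'] -> ['d', 'a', 'e']
'a': index 1 in ['d', 'a', 'e'] -> ['a', 'd', 'e']
'd': index 1 in ['a', 'd', 'e'] -> ['d', 'a', 'e']
'd': index 0 in ['d', 'a', 'e'] -> ['d', 'a', 'e']
'd': index 0 in ['d', 'a', 'e'] -> ['d', 'a', 'e']
'd': index 0 in ['d', 'a', 'e'] -> ['d', 'a', 'e']
'e': index 2 in ['d', 'a', 'e'] -> ['e', 'd', 'a']
'a': index 2 in ['e', 'd', 'a'] -> ['a', 'e', 'd']
'a': index 0 in ['a', 'e', 'd'] -> ['a', 'e', 'd']


Output: [1, 1, 1, 0, 0, 0, 2, 2, 0]


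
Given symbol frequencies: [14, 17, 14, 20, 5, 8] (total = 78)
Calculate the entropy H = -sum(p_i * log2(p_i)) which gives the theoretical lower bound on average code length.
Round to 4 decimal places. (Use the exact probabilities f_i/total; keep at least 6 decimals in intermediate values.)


Per-symbol terms -p_i * log2(p_i) with p_i = f_i/78:
  p = 14/78 = 0.179487: log2(p) = -2.478047, -p*log2(p) = 0.444778
  p = 17/78 = 0.217949: log2(p) = -2.197939, -p*log2(p) = 0.479038
  p = 14/78 = 0.179487: log2(p) = -2.478047, -p*log2(p) = 0.444778
  p = 20/78 = 0.256410: log2(p) = -1.963474, -p*log2(p) = 0.503455
  p = 5/78 = 0.064103: log2(p) = -3.963474, -p*log2(p) = 0.254069
  p = 8/78 = 0.102564: log2(p) = -3.285402, -p*log2(p) = 0.336964
H = 0.444778 + 0.479038 + 0.444778 + 0.503455 + 0.254069 + 0.336964 = 2.463082

H = 2.4631 bits/symbol


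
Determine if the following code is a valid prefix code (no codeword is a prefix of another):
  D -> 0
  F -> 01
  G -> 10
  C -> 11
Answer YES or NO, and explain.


Checking each pair (does one codeword prefix another?):
  D='0' vs F='01': prefix -- VIOLATION

NO -- this is NOT a valid prefix code. D (0) is a prefix of F (01).


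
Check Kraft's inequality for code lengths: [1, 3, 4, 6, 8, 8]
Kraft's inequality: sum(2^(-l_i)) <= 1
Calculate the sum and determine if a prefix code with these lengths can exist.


Sum = 2^(-1) + 2^(-3) + 2^(-4) + 2^(-6) + 2^(-8) + 2^(-8)
    = 0.5 + 0.125 + 0.0625 + 0.015625 + 0.00390625 + 0.00390625
    = 182/256 = 0.7109375
Since 0.7109375 <= 1, Kraft's inequality IS satisfied.
A prefix code with these lengths CAN exist.

Kraft sum = 0.7109375. Satisfied.


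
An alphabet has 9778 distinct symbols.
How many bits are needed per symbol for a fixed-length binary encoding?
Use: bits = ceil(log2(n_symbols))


log2(9778) = 13.2553
Bracket: 2^13 = 8192 < 9778 <= 2^14 = 16384
So ceil(log2(9778)) = 14

bits = ceil(log2(9778)) = ceil(13.2553) = 14 bits


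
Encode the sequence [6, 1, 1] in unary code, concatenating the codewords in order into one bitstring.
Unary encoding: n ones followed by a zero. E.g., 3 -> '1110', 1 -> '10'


Encode each number as n ones followed by a terminating 0:
  6 -> 1111110 (7 bits)
  1 -> 10 (2 bits)
  1 -> 10 (2 bits)
Total length = 7 + 2 + 2 = 11 bits.

Unary([6, 1, 1]) = 11111101010 (11 bits)


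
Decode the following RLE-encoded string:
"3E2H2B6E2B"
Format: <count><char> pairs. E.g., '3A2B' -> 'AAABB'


Expanding each <count><char> pair:
  3E -> 'EEE'
  2H -> 'HH'
  2B -> 'BB'
  6E -> 'EEEEEE'
  2B -> 'BB'

Decoded = EEEHHBBEEEEEEBB


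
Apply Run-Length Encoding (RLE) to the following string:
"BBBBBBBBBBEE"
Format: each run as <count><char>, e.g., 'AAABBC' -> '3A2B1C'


Scanning runs left to right:
  i=0: run of 'B' x 10 -> '10B'
  i=10: run of 'E' x 2 -> '2E'

RLE = 10B2E


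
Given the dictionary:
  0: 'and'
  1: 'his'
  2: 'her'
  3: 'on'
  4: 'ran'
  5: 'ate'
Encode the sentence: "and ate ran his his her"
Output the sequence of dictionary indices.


Look up each word in the dictionary:
  'and' -> 0
  'ate' -> 5
  'ran' -> 4
  'his' -> 1
  'his' -> 1
  'her' -> 2

Encoded: [0, 5, 4, 1, 1, 2]


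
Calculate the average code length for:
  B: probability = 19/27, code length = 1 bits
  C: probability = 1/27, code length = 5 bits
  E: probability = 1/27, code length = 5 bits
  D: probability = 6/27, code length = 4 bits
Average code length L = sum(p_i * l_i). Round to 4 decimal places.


Weighted contributions p_i * l_i:
  B: (19/27) * 1 = 19/27
  C: (1/27) * 5 = 5/27
  E: (1/27) * 5 = 5/27
  D: (6/27) * 4 = 24/27
Sum = (19 + 5 + 5 + 24)/27 = 53/27

L = 53/27 = 1.9630 bits/symbol


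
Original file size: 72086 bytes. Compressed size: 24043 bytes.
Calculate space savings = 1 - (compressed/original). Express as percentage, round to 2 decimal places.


ratio = compressed/original = 24043/72086 = 0.333532
savings = 1 - ratio = 1 - 0.333532 = 0.666468
as a percentage: 0.666468 * 100 = 66.65%

Space savings = 1 - 24043/72086 = 66.65%


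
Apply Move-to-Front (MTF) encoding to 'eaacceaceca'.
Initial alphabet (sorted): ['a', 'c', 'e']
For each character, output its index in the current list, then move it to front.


MTF encoding:
'e': index 2 in ['a', 'c', 'e'] -> ['e', 'a', 'c']
'a': index 1 in ['e', 'a', 'c'] -> ['a', 'e', 'c']
'a': index 0 in ['a', 'e', 'c'] -> ['a', 'e', 'c']
'c': index 2 in ['a', 'e', 'c'] -> ['c', 'a', 'e']
'c': index 0 in ['c', 'a', 'e'] -> ['c', 'a', 'e']
'e': index 2 in ['c', 'a', 'e'] -> ['e', 'c', 'a']
'a': index 2 in ['e', 'c', 'a'] -> ['a', 'e', 'c']
'c': index 2 in ['a', 'e', 'c'] -> ['c', 'a', 'e']
'e': index 2 in ['c', 'a', 'e'] -> ['e', 'c', 'a']
'c': index 1 in ['e', 'c', 'a'] -> ['c', 'e', 'a']
'a': index 2 in ['c', 'e', 'a'] -> ['a', 'c', 'e']


Output: [2, 1, 0, 2, 0, 2, 2, 2, 2, 1, 2]


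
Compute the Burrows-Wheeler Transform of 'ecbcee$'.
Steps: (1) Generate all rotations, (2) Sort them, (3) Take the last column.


Rotations (sorted):
  0: $ecbcee -> last char: e
  1: bcee$ec -> last char: c
  2: cbcee$e -> last char: e
  3: cee$ecb -> last char: b
  4: e$ecbce -> last char: e
  5: ecbcee$ -> last char: $
  6: ee$ecbc -> last char: c


BWT = ecebe$c


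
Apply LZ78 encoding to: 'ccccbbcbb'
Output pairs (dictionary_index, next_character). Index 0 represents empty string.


LZ78 encoding steps:
Dictionary: {0: ''}
Step 1: w='' (idx 0), next='c' -> output (0, 'c'), add 'c' as idx 1
Step 2: w='c' (idx 1), next='c' -> output (1, 'c'), add 'cc' as idx 2
Step 3: w='c' (idx 1), next='b' -> output (1, 'b'), add 'cb' as idx 3
Step 4: w='' (idx 0), next='b' -> output (0, 'b'), add 'b' as idx 4
Step 5: w='cb' (idx 3), next='b' -> output (3, 'b'), add 'cbb' as idx 5


Encoded: [(0, 'c'), (1, 'c'), (1, 'b'), (0, 'b'), (3, 'b')]


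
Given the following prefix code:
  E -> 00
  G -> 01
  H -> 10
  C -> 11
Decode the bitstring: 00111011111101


Decoding step by step:
Bits 00 -> E
Bits 11 -> C
Bits 10 -> H
Bits 11 -> C
Bits 11 -> C
Bits 11 -> C
Bits 01 -> G


Decoded message: ECHCCCG


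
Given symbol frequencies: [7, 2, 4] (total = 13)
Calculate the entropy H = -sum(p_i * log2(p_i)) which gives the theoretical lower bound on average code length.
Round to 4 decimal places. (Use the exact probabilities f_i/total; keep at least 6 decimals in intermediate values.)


Per-symbol terms -p_i * log2(p_i) with p_i = f_i/13:
  p = 7/13 = 0.538462: log2(p) = -0.893085, -p*log2(p) = 0.480892
  p = 2/13 = 0.153846: log2(p) = -2.700440, -p*log2(p) = 0.415452
  p = 4/13 = 0.307692: log2(p) = -1.700440, -p*log2(p) = 0.523212
H = 0.480892 + 0.415452 + 0.523212 = 1.419556

H = 1.4196 bits/symbol


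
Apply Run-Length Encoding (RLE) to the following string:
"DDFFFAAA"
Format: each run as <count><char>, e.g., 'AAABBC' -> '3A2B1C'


Scanning runs left to right:
  i=0: run of 'D' x 2 -> '2D'
  i=2: run of 'F' x 3 -> '3F'
  i=5: run of 'A' x 3 -> '3A'

RLE = 2D3F3A


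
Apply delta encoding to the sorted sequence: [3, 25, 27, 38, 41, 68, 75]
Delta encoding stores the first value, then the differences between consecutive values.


First value: 3
Deltas:
  25 - 3 = 22
  27 - 25 = 2
  38 - 27 = 11
  41 - 38 = 3
  68 - 41 = 27
  75 - 68 = 7


Delta encoded: [3, 22, 2, 11, 3, 27, 7]


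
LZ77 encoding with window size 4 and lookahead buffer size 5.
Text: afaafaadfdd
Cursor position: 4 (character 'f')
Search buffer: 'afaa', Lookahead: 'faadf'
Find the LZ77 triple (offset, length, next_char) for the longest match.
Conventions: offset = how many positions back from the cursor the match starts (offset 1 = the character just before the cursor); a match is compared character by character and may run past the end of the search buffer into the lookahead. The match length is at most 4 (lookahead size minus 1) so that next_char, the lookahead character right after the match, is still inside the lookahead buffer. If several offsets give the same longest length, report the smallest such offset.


Try each offset into the search buffer:
  offset=1 (pos 3, char 'a'): match length 0
  offset=2 (pos 2, char 'a'): match length 0
  offset=3 (pos 1, char 'f'): match length 3
  offset=4 (pos 0, char 'a'): match length 0
Longest match has length 3 at offset 3.
next_char = character at position 4 + 3 = 7 -> 'd'

Best match: offset=3, length=3 (matching 'faa' starting at position 1)
LZ77 triple: (3, 3, 'd')


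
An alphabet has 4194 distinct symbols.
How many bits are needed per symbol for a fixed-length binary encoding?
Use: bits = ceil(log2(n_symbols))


log2(4194) = 12.0341
Bracket: 2^12 = 4096 < 4194 <= 2^13 = 8192
So ceil(log2(4194)) = 13

bits = ceil(log2(4194)) = ceil(12.0341) = 13 bits


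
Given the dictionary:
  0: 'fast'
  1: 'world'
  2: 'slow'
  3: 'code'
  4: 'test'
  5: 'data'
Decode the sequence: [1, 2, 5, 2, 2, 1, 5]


Look up each index in the dictionary:
  1 -> 'world'
  2 -> 'slow'
  5 -> 'data'
  2 -> 'slow'
  2 -> 'slow'
  1 -> 'world'
  5 -> 'data'

Decoded: "world slow data slow slow world data"


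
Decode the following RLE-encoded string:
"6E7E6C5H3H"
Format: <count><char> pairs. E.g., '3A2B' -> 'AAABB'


Expanding each <count><char> pair:
  6E -> 'EEEEEE'
  7E -> 'EEEEEEE'
  6C -> 'CCCCCC'
  5H -> 'HHHHH'
  3H -> 'HHH'

Decoded = EEEEEEEEEEEEECCCCCCHHHHHHHH


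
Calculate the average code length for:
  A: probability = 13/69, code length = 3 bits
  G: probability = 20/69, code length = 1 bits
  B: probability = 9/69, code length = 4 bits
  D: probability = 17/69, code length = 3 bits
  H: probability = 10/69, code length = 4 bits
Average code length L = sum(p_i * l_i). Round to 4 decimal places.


Weighted contributions p_i * l_i:
  A: (13/69) * 3 = 39/69
  G: (20/69) * 1 = 20/69
  B: (9/69) * 4 = 36/69
  D: (17/69) * 3 = 51/69
  H: (10/69) * 4 = 40/69
Sum = (39 + 20 + 36 + 51 + 40)/69 = 186/69

L = 186/69 = 2.6957 bits/symbol


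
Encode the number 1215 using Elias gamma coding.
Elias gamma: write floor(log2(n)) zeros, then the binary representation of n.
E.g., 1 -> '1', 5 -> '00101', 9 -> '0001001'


num_bits = floor(log2(1215)) + 1 = 11
leading_zeros = num_bits - 1 = 10
binary(1215) = 10010111111

Elias gamma(1215) = '0000000000' + '10010111111' = 000000000010010111111 (21 bits)


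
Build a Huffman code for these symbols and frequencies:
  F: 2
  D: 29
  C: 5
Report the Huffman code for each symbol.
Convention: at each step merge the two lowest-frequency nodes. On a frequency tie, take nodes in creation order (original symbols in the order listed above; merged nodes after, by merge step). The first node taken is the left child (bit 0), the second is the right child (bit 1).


Huffman tree construction:
Step 1: Merge F(2) + C(5) = 7
Step 2: Merge (F+C)(7) + D(29) = 36
Read each symbol's code off the tree from the root (left child = 0, right child = 1).

Codes:
  F: 00 (length 2)
  D: 1 (length 1)
  C: 01 (length 2)
Average code length: 43/36 = 1.1944 bits/symbol


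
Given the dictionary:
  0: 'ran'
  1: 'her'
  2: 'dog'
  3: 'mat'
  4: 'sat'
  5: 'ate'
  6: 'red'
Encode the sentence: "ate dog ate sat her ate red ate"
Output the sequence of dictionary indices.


Look up each word in the dictionary:
  'ate' -> 5
  'dog' -> 2
  'ate' -> 5
  'sat' -> 4
  'her' -> 1
  'ate' -> 5
  'red' -> 6
  'ate' -> 5

Encoded: [5, 2, 5, 4, 1, 5, 6, 5]


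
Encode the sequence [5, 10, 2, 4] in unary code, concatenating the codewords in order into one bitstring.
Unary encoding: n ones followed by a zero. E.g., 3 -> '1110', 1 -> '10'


Encode each number as n ones followed by a terminating 0:
  5 -> 111110 (6 bits)
  10 -> 11111111110 (11 bits)
  2 -> 110 (3 bits)
  4 -> 11110 (5 bits)
Total length = 6 + 11 + 3 + 5 = 25 bits.

Unary([5, 10, 2, 4]) = 1111101111111111011011110 (25 bits)


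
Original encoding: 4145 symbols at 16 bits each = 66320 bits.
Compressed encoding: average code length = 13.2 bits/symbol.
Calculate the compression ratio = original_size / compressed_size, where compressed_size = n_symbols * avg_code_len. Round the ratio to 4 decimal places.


original_size = n_symbols * orig_bits = 4145 * 16 = 66320 bits
compressed_size = n_symbols * avg_code_len = 4145 * 13.2 = 54714.0 bits
ratio = original_size / compressed_size = 66320 / 54714.0 = 1.2121

Compression ratio = 1.2121


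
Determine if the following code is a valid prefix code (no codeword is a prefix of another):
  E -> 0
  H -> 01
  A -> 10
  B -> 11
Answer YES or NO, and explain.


Checking each pair (does one codeword prefix another?):
  E='0' vs H='01': prefix -- VIOLATION

NO -- this is NOT a valid prefix code. E (0) is a prefix of H (01).


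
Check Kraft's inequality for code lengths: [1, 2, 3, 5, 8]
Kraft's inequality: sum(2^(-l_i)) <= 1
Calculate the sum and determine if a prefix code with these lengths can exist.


Sum = 2^(-1) + 2^(-2) + 2^(-3) + 2^(-5) + 2^(-8)
    = 0.5 + 0.25 + 0.125 + 0.03125 + 0.00390625
    = 233/256 = 0.91015625
Since 0.91015625 <= 1, Kraft's inequality IS satisfied.
A prefix code with these lengths CAN exist.

Kraft sum = 0.91015625. Satisfied.


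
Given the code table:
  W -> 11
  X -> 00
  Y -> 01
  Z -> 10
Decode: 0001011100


Decoding:
00 -> X
01 -> Y
01 -> Y
11 -> W
00 -> X


Result: XYYWX


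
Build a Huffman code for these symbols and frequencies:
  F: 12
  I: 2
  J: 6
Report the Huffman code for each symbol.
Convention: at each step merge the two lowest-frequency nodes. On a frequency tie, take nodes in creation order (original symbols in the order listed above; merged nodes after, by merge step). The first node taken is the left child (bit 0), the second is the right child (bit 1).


Huffman tree construction:
Step 1: Merge I(2) + J(6) = 8
Step 2: Merge (I+J)(8) + F(12) = 20
Read each symbol's code off the tree from the root (left child = 0, right child = 1).

Codes:
  F: 1 (length 1)
  I: 00 (length 2)
  J: 01 (length 2)
Average code length: 28/20 = 1.4000 bits/symbol


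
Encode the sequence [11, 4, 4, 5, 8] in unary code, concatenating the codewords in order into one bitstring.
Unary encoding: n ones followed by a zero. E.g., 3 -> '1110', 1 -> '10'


Encode each number as n ones followed by a terminating 0:
  11 -> 111111111110 (12 bits)
  4 -> 11110 (5 bits)
  4 -> 11110 (5 bits)
  5 -> 111110 (6 bits)
  8 -> 111111110 (9 bits)
Total length = 12 + 5 + 5 + 6 + 9 = 37 bits.

Unary([11, 4, 4, 5, 8]) = 1111111111101111011110111110111111110 (37 bits)


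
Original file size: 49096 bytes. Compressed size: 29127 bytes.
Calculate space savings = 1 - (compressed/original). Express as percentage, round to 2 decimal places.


ratio = compressed/original = 29127/49096 = 0.593266
savings = 1 - ratio = 1 - 0.593266 = 0.406734
as a percentage: 0.406734 * 100 = 40.67%

Space savings = 1 - 29127/49096 = 40.67%


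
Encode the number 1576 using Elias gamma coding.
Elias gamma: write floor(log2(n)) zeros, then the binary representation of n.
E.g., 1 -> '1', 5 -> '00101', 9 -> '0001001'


num_bits = floor(log2(1576)) + 1 = 11
leading_zeros = num_bits - 1 = 10
binary(1576) = 11000101000

Elias gamma(1576) = '0000000000' + '11000101000' = 000000000011000101000 (21 bits)


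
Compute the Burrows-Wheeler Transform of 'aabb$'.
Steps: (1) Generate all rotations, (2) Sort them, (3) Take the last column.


Rotations (sorted):
  0: $aabb -> last char: b
  1: aabb$ -> last char: $
  2: abb$a -> last char: a
  3: b$aab -> last char: b
  4: bb$aa -> last char: a


BWT = b$aba


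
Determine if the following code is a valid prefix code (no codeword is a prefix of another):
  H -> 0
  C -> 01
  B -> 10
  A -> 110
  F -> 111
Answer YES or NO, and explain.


Checking each pair (does one codeword prefix another?):
  H='0' vs C='01': prefix -- VIOLATION

NO -- this is NOT a valid prefix code. H (0) is a prefix of C (01).


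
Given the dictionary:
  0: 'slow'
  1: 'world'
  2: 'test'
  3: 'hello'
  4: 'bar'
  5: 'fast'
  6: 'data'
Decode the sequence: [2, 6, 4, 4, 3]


Look up each index in the dictionary:
  2 -> 'test'
  6 -> 'data'
  4 -> 'bar'
  4 -> 'bar'
  3 -> 'hello'

Decoded: "test data bar bar hello"


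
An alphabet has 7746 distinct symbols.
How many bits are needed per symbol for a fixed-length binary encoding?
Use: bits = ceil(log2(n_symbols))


log2(7746) = 12.9192
Bracket: 2^12 = 4096 < 7746 <= 2^13 = 8192
So ceil(log2(7746)) = 13

bits = ceil(log2(7746)) = ceil(12.9192) = 13 bits


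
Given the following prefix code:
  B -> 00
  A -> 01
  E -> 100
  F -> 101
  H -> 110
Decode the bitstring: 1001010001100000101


Decoding step by step:
Bits 100 -> E
Bits 101 -> F
Bits 00 -> B
Bits 01 -> A
Bits 100 -> E
Bits 00 -> B
Bits 01 -> A
Bits 01 -> A


Decoded message: EFBAEBAA


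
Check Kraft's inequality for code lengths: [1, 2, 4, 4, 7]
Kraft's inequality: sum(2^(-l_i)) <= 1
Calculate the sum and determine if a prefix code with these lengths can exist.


Sum = 2^(-1) + 2^(-2) + 2^(-4) + 2^(-4) + 2^(-7)
    = 0.5 + 0.25 + 0.0625 + 0.0625 + 0.0078125
    = 113/128 = 0.8828125
Since 0.8828125 <= 1, Kraft's inequality IS satisfied.
A prefix code with these lengths CAN exist.

Kraft sum = 0.8828125. Satisfied.


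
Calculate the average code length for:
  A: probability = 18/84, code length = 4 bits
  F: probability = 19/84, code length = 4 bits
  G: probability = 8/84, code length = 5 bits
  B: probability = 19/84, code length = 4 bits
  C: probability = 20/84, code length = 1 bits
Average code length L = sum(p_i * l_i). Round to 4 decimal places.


Weighted contributions p_i * l_i:
  A: (18/84) * 4 = 72/84
  F: (19/84) * 4 = 76/84
  G: (8/84) * 5 = 40/84
  B: (19/84) * 4 = 76/84
  C: (20/84) * 1 = 20/84
Sum = (72 + 76 + 40 + 76 + 20)/84 = 284/84

L = 284/84 = 3.3810 bits/symbol


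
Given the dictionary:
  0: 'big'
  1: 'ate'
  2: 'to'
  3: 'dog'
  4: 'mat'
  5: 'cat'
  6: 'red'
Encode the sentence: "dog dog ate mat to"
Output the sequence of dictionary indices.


Look up each word in the dictionary:
  'dog' -> 3
  'dog' -> 3
  'ate' -> 1
  'mat' -> 4
  'to' -> 2

Encoded: [3, 3, 1, 4, 2]


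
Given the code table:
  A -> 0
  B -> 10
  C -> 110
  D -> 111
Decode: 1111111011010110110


Decoding:
111 -> D
111 -> D
10 -> B
110 -> C
10 -> B
110 -> C
110 -> C


Result: DDBCBCC
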